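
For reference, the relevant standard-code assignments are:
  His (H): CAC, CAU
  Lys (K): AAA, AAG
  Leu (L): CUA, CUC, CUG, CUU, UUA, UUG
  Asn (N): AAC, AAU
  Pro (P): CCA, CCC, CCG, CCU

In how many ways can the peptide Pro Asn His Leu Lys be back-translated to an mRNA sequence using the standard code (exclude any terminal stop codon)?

192

Pro: 4 codons.
Asn: 2 codons.
His: 2 codons.
Leu: 6 codons.
Lys: 2 codons.
4 × 2 × 2 × 6 × 2 = 192.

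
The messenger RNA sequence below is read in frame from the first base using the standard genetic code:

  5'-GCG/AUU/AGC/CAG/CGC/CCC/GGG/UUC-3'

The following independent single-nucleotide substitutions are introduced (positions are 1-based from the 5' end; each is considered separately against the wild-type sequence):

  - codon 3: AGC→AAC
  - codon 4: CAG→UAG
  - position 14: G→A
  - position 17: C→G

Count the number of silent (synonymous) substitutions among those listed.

Codon 3: AGC (Ser) → AAC (Asn) — missense.
Codon 4: CAG (Gln) → UAG (Stop) — nonsense.
Codon 5: CGC (Arg) → CAC (His) — missense.
Codon 6: CCC (Pro) → CGC (Arg) — missense.
Synonymous: 0 of 4.

0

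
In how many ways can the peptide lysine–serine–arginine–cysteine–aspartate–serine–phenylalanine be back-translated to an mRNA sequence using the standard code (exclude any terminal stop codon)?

3456

Lys: 2 codons.
Ser: 6 codons.
Arg: 6 codons.
Cys: 2 codons.
Asp: 2 codons.
Ser: 6 codons.
Phe: 2 codons.
2 × 6 × 6 × 2 × 2 × 6 × 2 = 3456.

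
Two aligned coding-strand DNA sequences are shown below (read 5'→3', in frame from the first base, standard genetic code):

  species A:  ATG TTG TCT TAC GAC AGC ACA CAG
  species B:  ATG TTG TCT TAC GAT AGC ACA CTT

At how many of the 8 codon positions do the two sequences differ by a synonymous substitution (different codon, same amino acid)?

Codon 1: ATG Met / ATG Met — identical.
Codon 2: TTG Leu / TTG Leu — identical.
Codon 3: TCT Ser / TCT Ser — identical.
Codon 4: TAC Tyr / TAC Tyr — identical.
Codon 5: GAC Asp / GAT Asp — synonymous.
Codon 6: AGC Ser / AGC Ser — identical.
Codon 7: ACA Thr / ACA Thr — identical.
Codon 8: CAG Gln / CTT Leu — nonsynonymous.
Synonymous differences: 1.

1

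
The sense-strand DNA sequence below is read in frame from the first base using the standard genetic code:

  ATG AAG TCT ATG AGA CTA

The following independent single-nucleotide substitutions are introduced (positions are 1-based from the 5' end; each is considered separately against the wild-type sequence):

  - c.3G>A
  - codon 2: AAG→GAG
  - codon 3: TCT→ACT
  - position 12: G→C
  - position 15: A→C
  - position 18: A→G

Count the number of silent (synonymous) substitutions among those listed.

Codon 1: ATG (Met) → ATA (Ile) — missense.
Codon 2: AAG (Lys) → GAG (Glu) — missense.
Codon 3: TCT (Ser) → ACT (Thr) — missense.
Codon 4: ATG (Met) → ATC (Ile) — missense.
Codon 5: AGA (Arg) → AGC (Ser) — missense.
Codon 6: CTA (Leu) → CTG (Leu) — synonymous.
Synonymous: 1 of 6.

1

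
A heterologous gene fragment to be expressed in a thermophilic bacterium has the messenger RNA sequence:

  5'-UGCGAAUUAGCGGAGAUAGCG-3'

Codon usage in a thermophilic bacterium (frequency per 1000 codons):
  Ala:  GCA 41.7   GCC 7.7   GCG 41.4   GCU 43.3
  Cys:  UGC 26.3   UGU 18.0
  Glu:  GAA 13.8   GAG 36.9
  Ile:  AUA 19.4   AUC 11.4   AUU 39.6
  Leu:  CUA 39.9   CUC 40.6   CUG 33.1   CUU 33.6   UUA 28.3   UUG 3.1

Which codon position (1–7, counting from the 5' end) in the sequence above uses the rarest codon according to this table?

2

Codon 1 UGC (Cys): 26.3 per 1000.
Codon 2 GAA (Glu): 13.8 per 1000.
Codon 3 UUA (Leu): 28.3 per 1000.
Codon 4 GCG (Ala): 41.4 per 1000.
Codon 5 GAG (Glu): 36.9 per 1000.
Codon 6 AUA (Ile): 19.4 per 1000.
Codon 7 GCG (Ala): 41.4 per 1000.
Lowest frequency is 13.8 at codon 2.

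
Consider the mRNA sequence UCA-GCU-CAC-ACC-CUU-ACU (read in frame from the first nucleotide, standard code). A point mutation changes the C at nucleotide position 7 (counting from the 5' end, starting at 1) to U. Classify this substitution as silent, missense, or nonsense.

missense

Position 7 falls in codon 3: CAC → His.
After the substitution the codon is UAC → Tyr.
His ≠ Tyr, so this is a missense mutation.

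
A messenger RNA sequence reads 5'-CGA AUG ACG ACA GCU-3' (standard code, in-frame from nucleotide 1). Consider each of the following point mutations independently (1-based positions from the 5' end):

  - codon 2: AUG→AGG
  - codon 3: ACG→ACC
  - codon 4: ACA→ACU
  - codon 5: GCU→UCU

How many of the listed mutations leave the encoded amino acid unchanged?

Codon 2: AUG (Met) → AGG (Arg) — missense.
Codon 3: ACG (Thr) → ACC (Thr) — synonymous.
Codon 4: ACA (Thr) → ACU (Thr) — synonymous.
Codon 5: GCU (Ala) → UCU (Ser) — missense.
Synonymous: 2 of 4.

2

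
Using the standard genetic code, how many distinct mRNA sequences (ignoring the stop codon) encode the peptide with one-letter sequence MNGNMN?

32

Met: 1 codon.
Asn: 2 codons.
Gly: 4 codons.
Asn: 2 codons.
Met: 1 codon.
Asn: 2 codons.
1 × 2 × 4 × 2 × 1 × 2 = 32.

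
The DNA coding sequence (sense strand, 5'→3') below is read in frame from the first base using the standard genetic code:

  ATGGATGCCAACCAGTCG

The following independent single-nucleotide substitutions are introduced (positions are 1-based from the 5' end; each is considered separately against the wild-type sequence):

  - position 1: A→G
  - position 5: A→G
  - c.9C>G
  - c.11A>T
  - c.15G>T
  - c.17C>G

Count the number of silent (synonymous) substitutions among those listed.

Codon 1: ATG (Met) → GTG (Val) — missense.
Codon 2: GAT (Asp) → GGT (Gly) — missense.
Codon 3: GCC (Ala) → GCG (Ala) — synonymous.
Codon 4: AAC (Asn) → ATC (Ile) — missense.
Codon 5: CAG (Gln) → CAT (His) — missense.
Codon 6: TCG (Ser) → TGG (Trp) — missense.
Synonymous: 1 of 6.

1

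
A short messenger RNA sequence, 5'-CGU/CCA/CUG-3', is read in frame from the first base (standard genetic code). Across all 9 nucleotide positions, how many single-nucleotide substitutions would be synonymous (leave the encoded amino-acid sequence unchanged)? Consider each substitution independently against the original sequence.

Codon 1 (CGU, Arg): 3 synonymous substitutions.
Codon 2 (CCA, Pro): 3 synonymous substitutions.
Codon 3 (CUG, Leu): 4 synonymous substitutions.
Total: 3 + 3 + 4 = 10.

10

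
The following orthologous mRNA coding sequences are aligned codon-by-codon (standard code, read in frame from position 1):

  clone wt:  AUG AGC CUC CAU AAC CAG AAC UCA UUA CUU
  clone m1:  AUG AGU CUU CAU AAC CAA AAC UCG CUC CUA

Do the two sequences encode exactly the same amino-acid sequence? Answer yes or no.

yes

Codon 1: AUG Met / AUG Met — identical.
Codon 2: AGC Ser / AGU Ser — synonymous.
Codon 3: CUC Leu / CUU Leu — synonymous.
Codon 4: CAU His / CAU His — identical.
Codon 5: AAC Asn / AAC Asn — identical.
Codon 6: CAG Gln / CAA Gln — synonymous.
Codon 7: AAC Asn / AAC Asn — identical.
Codon 8: UCA Ser / UCG Ser — synonymous.
Codon 9: UUA Leu / CUC Leu — synonymous.
Codon 10: CUU Leu / CUA Leu — synonymous.
Nonsynonymous differences: 0 → same protein.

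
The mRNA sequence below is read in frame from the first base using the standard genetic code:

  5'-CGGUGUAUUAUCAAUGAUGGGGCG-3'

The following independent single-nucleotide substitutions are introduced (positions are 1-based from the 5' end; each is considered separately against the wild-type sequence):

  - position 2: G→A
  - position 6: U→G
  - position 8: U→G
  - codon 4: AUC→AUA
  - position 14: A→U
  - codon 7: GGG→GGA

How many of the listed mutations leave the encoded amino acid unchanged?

2

Codon 1: CGG (Arg) → CAG (Gln) — missense.
Codon 2: UGU (Cys) → UGG (Trp) — missense.
Codon 3: AUU (Ile) → AGU (Ser) — missense.
Codon 4: AUC (Ile) → AUA (Ile) — synonymous.
Codon 5: AAU (Asn) → AUU (Ile) — missense.
Codon 7: GGG (Gly) → GGA (Gly) — synonymous.
Synonymous: 2 of 6.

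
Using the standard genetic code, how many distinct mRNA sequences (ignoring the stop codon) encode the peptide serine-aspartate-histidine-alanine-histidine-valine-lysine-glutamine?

3072

Ser: 6 codons.
Asp: 2 codons.
His: 2 codons.
Ala: 4 codons.
His: 2 codons.
Val: 4 codons.
Lys: 2 codons.
Gln: 2 codons.
6 × 2 × 2 × 4 × 2 × 4 × 2 × 2 = 3072.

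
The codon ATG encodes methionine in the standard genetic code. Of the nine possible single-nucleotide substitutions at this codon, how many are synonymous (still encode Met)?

0

Position 1: none → 0 synonymous.
Position 2: none → 0 synonymous.
Position 3: none → 0 synonymous.
Total: 0 + 0 + 0 = 0.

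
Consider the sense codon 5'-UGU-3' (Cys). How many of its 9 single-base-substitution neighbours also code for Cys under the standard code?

Position 1: none → 0 synonymous.
Position 2: none → 0 synonymous.
Position 3: UGC → 1 synonymous.
Total: 0 + 0 + 1 = 1.

1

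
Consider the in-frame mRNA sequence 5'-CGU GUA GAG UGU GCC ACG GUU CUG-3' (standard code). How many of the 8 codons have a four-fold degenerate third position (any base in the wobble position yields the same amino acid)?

6

Codon 1 CGU (Arg): third position 4-fold.
Codon 2 GUA (Val): third position 4-fold.
Codon 3 GAG (Glu): third position 2-fold.
Codon 4 UGU (Cys): third position 2-fold.
Codon 5 GCC (Ala): third position 4-fold.
Codon 6 ACG (Thr): third position 4-fold.
Codon 7 GUU (Val): third position 4-fold.
Codon 8 CUG (Leu): third position 4-fold.
Four-fold degenerate third positions: 6.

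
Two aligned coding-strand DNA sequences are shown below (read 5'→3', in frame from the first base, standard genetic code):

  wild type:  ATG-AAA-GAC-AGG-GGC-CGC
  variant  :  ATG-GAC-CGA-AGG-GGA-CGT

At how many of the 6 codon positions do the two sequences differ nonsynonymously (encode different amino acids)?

Codon 1: ATG Met / ATG Met — identical.
Codon 2: AAA Lys / GAC Asp — nonsynonymous.
Codon 3: GAC Asp / CGA Arg — nonsynonymous.
Codon 4: AGG Arg / AGG Arg — identical.
Codon 5: GGC Gly / GGA Gly — synonymous.
Codon 6: CGC Arg / CGT Arg — synonymous.
Nonsynonymous differences: 2.

2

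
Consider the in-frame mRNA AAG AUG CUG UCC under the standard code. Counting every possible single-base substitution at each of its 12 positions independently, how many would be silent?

8

Codon 1 (AAG, Lys): 1 synonymous substitution.
Codon 2 (AUG, Met): 0 synonymous substitutions.
Codon 3 (CUG, Leu): 4 synonymous substitutions.
Codon 4 (UCC, Ser): 3 synonymous substitutions.
Total: 1 + 0 + 4 + 3 = 8.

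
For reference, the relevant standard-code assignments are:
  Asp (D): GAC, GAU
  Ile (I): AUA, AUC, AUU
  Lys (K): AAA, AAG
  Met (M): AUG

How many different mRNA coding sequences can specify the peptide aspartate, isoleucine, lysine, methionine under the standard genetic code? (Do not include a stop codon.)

12

Asp: 2 codons.
Ile: 3 codons.
Lys: 2 codons.
Met: 1 codon.
2 × 3 × 2 × 1 = 12.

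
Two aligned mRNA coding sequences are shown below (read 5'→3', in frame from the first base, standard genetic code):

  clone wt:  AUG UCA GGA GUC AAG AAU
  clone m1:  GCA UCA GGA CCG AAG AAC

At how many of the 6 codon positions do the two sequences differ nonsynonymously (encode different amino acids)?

2

Codon 1: AUG Met / GCA Ala — nonsynonymous.
Codon 2: UCA Ser / UCA Ser — identical.
Codon 3: GGA Gly / GGA Gly — identical.
Codon 4: GUC Val / CCG Pro — nonsynonymous.
Codon 5: AAG Lys / AAG Lys — identical.
Codon 6: AAU Asn / AAC Asn — synonymous.
Nonsynonymous differences: 2.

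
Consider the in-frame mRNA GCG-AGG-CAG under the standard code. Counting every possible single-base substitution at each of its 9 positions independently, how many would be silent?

Codon 1 (GCG, Ala): 3 synonymous substitutions.
Codon 2 (AGG, Arg): 2 synonymous substitutions.
Codon 3 (CAG, Gln): 1 synonymous substitution.
Total: 3 + 2 + 1 = 6.

6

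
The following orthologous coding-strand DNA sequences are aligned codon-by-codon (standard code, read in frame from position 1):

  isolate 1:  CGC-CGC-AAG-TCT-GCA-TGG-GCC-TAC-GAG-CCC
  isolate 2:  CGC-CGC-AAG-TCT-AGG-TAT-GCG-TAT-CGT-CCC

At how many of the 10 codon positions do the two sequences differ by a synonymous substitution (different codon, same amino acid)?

2

Codon 1: CGC Arg / CGC Arg — identical.
Codon 2: CGC Arg / CGC Arg — identical.
Codon 3: AAG Lys / AAG Lys — identical.
Codon 4: TCT Ser / TCT Ser — identical.
Codon 5: GCA Ala / AGG Arg — nonsynonymous.
Codon 6: TGG Trp / TAT Tyr — nonsynonymous.
Codon 7: GCC Ala / GCG Ala — synonymous.
Codon 8: TAC Tyr / TAT Tyr — synonymous.
Codon 9: GAG Glu / CGT Arg — nonsynonymous.
Codon 10: CCC Pro / CCC Pro — identical.
Synonymous differences: 2.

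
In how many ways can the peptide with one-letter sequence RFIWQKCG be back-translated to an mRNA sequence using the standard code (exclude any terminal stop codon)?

Arg: 6 codons.
Phe: 2 codons.
Ile: 3 codons.
Trp: 1 codon.
Gln: 2 codons.
Lys: 2 codons.
Cys: 2 codons.
Gly: 4 codons.
6 × 2 × 3 × 1 × 2 × 2 × 2 × 4 = 1152.

1152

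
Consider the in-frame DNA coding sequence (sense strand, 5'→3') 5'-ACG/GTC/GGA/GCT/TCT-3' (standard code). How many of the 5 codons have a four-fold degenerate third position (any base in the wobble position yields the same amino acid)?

Codon 1 ACG (Thr): third position 4-fold.
Codon 2 GTC (Val): third position 4-fold.
Codon 3 GGA (Gly): third position 4-fold.
Codon 4 GCT (Ala): third position 4-fold.
Codon 5 TCT (Ser): third position 4-fold.
Four-fold degenerate third positions: 5.

5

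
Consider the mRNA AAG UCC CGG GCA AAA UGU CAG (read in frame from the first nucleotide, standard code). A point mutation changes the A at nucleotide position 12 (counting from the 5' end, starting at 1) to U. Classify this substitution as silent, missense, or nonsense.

Position 12 falls in codon 4: GCA → Ala.
After the substitution the codon is GCU → Ala.
Both encode Ala, so the change is synonymous.

silent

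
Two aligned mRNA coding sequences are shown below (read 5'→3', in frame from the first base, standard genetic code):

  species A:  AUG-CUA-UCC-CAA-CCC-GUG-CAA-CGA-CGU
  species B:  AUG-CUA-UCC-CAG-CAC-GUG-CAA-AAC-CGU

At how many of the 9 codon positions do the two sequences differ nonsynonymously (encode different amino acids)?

Codon 1: AUG Met / AUG Met — identical.
Codon 2: CUA Leu / CUA Leu — identical.
Codon 3: UCC Ser / UCC Ser — identical.
Codon 4: CAA Gln / CAG Gln — synonymous.
Codon 5: CCC Pro / CAC His — nonsynonymous.
Codon 6: GUG Val / GUG Val — identical.
Codon 7: CAA Gln / CAA Gln — identical.
Codon 8: CGA Arg / AAC Asn — nonsynonymous.
Codon 9: CGU Arg / CGU Arg — identical.
Nonsynonymous differences: 2.

2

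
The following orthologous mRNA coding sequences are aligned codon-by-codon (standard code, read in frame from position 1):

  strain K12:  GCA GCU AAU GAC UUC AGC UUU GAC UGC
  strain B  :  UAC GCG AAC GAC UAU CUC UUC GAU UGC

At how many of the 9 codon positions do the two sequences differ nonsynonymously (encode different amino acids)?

3

Codon 1: GCA Ala / UAC Tyr — nonsynonymous.
Codon 2: GCU Ala / GCG Ala — synonymous.
Codon 3: AAU Asn / AAC Asn — synonymous.
Codon 4: GAC Asp / GAC Asp — identical.
Codon 5: UUC Phe / UAU Tyr — nonsynonymous.
Codon 6: AGC Ser / CUC Leu — nonsynonymous.
Codon 7: UUU Phe / UUC Phe — synonymous.
Codon 8: GAC Asp / GAU Asp — synonymous.
Codon 9: UGC Cys / UGC Cys — identical.
Nonsynonymous differences: 3.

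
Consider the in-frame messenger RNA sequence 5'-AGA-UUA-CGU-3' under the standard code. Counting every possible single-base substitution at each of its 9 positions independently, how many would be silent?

7

Codon 1 (AGA, Arg): 2 synonymous substitutions.
Codon 2 (UUA, Leu): 2 synonymous substitutions.
Codon 3 (CGU, Arg): 3 synonymous substitutions.
Total: 2 + 2 + 3 = 7.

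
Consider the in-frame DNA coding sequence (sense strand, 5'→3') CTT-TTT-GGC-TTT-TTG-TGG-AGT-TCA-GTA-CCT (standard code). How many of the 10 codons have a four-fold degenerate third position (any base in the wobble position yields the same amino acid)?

Codon 1 CTT (Leu): third position 4-fold.
Codon 2 TTT (Phe): third position 2-fold.
Codon 3 GGC (Gly): third position 4-fold.
Codon 4 TTT (Phe): third position 2-fold.
Codon 5 TTG (Leu): third position 2-fold.
Codon 6 TGG (Trp): third position 1-fold.
Codon 7 AGT (Ser): third position 2-fold.
Codon 8 TCA (Ser): third position 4-fold.
Codon 9 GTA (Val): third position 4-fold.
Codon 10 CCT (Pro): third position 4-fold.
Four-fold degenerate third positions: 5.

5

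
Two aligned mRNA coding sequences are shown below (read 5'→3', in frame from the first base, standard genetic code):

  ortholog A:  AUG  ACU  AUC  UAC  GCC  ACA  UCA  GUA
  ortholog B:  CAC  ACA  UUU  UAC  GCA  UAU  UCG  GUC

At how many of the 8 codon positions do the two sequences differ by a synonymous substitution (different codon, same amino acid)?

Codon 1: AUG Met / CAC His — nonsynonymous.
Codon 2: ACU Thr / ACA Thr — synonymous.
Codon 3: AUC Ile / UUU Phe — nonsynonymous.
Codon 4: UAC Tyr / UAC Tyr — identical.
Codon 5: GCC Ala / GCA Ala — synonymous.
Codon 6: ACA Thr / UAU Tyr — nonsynonymous.
Codon 7: UCA Ser / UCG Ser — synonymous.
Codon 8: GUA Val / GUC Val — synonymous.
Synonymous differences: 4.

4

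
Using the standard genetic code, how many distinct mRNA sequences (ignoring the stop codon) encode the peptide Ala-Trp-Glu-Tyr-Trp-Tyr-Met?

32

Ala: 4 codons.
Trp: 1 codon.
Glu: 2 codons.
Tyr: 2 codons.
Trp: 1 codon.
Tyr: 2 codons.
Met: 1 codon.
4 × 1 × 2 × 2 × 1 × 2 × 1 = 32.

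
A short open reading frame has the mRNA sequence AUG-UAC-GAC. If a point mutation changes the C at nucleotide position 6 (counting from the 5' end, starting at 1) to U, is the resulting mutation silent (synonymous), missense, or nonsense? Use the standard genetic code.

Position 6 falls in codon 2: UAC → Tyr.
After the substitution the codon is UAU → Tyr.
Both encode Tyr, so the change is synonymous.

silent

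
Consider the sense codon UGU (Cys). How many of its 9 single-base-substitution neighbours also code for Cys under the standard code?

Position 1: none → 0 synonymous.
Position 2: none → 0 synonymous.
Position 3: UGC → 1 synonymous.
Total: 0 + 0 + 1 = 1.

1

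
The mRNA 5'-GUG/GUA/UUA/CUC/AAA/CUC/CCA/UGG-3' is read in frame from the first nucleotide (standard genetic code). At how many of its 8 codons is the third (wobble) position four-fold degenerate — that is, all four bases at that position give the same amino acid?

5

Codon 1 GUG (Val): third position 4-fold.
Codon 2 GUA (Val): third position 4-fold.
Codon 3 UUA (Leu): third position 2-fold.
Codon 4 CUC (Leu): third position 4-fold.
Codon 5 AAA (Lys): third position 2-fold.
Codon 6 CUC (Leu): third position 4-fold.
Codon 7 CCA (Pro): third position 4-fold.
Codon 8 UGG (Trp): third position 1-fold.
Four-fold degenerate third positions: 5.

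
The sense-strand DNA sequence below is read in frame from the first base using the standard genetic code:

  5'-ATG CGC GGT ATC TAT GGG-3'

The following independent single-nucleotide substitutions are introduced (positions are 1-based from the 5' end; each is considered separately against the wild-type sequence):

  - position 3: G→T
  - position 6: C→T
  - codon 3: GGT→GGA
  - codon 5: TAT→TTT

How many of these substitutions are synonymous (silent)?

2

Codon 1: ATG (Met) → ATT (Ile) — missense.
Codon 2: CGC (Arg) → CGT (Arg) — synonymous.
Codon 3: GGT (Gly) → GGA (Gly) — synonymous.
Codon 5: TAT (Tyr) → TTT (Phe) — missense.
Synonymous: 2 of 4.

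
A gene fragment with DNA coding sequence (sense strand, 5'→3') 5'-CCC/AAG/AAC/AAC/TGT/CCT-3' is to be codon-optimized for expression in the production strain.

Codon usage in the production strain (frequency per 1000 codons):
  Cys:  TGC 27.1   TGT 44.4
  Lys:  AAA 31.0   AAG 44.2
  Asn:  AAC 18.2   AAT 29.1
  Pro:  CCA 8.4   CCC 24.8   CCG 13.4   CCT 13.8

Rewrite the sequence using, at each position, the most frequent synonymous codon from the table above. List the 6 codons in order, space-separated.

Codon 1 (Pro): best is CCC at 24.8.
Codon 2 (Lys): best is AAG at 44.2.
Codon 3 (Asn): best is AAT at 29.1.
Codon 4 (Asn): best is AAT at 29.1.
Codon 5 (Cys): best is TGT at 44.4.
Codon 6 (Pro): best is CCC at 24.8.

CCC AAG AAT AAT TGT CCC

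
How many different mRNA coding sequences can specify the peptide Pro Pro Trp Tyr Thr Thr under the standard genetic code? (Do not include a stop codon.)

Pro: 4 codons.
Pro: 4 codons.
Trp: 1 codon.
Tyr: 2 codons.
Thr: 4 codons.
Thr: 4 codons.
4 × 4 × 1 × 2 × 4 × 4 = 512.

512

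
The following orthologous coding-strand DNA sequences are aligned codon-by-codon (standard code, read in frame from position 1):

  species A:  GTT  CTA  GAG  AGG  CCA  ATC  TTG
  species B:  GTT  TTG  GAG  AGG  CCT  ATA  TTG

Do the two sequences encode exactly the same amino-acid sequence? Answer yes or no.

yes

Codon 1: GTT Val / GTT Val — identical.
Codon 2: CTA Leu / TTG Leu — synonymous.
Codon 3: GAG Glu / GAG Glu — identical.
Codon 4: AGG Arg / AGG Arg — identical.
Codon 5: CCA Pro / CCT Pro — synonymous.
Codon 6: ATC Ile / ATA Ile — synonymous.
Codon 7: TTG Leu / TTG Leu — identical.
Nonsynonymous differences: 0 → same protein.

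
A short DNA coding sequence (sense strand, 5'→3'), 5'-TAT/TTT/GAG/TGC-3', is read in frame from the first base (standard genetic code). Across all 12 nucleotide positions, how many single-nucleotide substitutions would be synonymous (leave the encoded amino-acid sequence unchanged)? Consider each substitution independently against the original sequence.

4

Codon 1 (TAT, Tyr): 1 synonymous substitution.
Codon 2 (TTT, Phe): 1 synonymous substitution.
Codon 3 (GAG, Glu): 1 synonymous substitution.
Codon 4 (TGC, Cys): 1 synonymous substitution.
Total: 1 + 1 + 1 + 1 = 4.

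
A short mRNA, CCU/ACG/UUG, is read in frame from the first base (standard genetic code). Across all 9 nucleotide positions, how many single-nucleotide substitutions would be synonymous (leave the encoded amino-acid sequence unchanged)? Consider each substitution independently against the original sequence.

8

Codon 1 (CCU, Pro): 3 synonymous substitutions.
Codon 2 (ACG, Thr): 3 synonymous substitutions.
Codon 3 (UUG, Leu): 2 synonymous substitutions.
Total: 3 + 3 + 2 = 8.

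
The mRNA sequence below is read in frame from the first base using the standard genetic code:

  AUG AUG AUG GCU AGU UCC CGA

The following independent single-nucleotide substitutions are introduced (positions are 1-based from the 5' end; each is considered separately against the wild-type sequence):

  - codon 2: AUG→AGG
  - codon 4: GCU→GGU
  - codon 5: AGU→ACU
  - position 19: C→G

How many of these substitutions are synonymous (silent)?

0

Codon 2: AUG (Met) → AGG (Arg) — missense.
Codon 4: GCU (Ala) → GGU (Gly) — missense.
Codon 5: AGU (Ser) → ACU (Thr) — missense.
Codon 7: CGA (Arg) → GGA (Gly) — missense.
Synonymous: 0 of 4.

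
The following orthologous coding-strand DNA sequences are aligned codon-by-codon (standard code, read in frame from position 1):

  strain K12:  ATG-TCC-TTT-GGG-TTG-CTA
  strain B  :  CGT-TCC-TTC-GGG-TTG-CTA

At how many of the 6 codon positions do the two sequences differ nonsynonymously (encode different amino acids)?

Codon 1: ATG Met / CGT Arg — nonsynonymous.
Codon 2: TCC Ser / TCC Ser — identical.
Codon 3: TTT Phe / TTC Phe — synonymous.
Codon 4: GGG Gly / GGG Gly — identical.
Codon 5: TTG Leu / TTG Leu — identical.
Codon 6: CTA Leu / CTA Leu — identical.
Nonsynonymous differences: 1.

1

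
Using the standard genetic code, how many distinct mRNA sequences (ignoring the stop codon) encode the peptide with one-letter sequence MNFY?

Met: 1 codon.
Asn: 2 codons.
Phe: 2 codons.
Tyr: 2 codons.
1 × 2 × 2 × 2 = 8.

8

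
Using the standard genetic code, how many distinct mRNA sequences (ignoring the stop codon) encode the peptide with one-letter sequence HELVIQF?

His: 2 codons.
Glu: 2 codons.
Leu: 6 codons.
Val: 4 codons.
Ile: 3 codons.
Gln: 2 codons.
Phe: 2 codons.
2 × 2 × 6 × 4 × 3 × 2 × 2 = 1152.

1152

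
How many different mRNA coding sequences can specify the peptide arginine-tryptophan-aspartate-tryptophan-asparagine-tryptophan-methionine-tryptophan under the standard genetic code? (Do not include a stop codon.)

Arg: 6 codons.
Trp: 1 codon.
Asp: 2 codons.
Trp: 1 codon.
Asn: 2 codons.
Trp: 1 codon.
Met: 1 codon.
Trp: 1 codon.
6 × 1 × 2 × 1 × 2 × 1 × 1 × 1 = 24.

24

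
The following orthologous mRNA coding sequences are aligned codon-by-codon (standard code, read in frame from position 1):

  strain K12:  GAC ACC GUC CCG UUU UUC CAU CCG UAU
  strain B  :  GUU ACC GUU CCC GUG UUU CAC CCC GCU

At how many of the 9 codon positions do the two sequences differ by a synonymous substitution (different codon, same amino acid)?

Codon 1: GAC Asp / GUU Val — nonsynonymous.
Codon 2: ACC Thr / ACC Thr — identical.
Codon 3: GUC Val / GUU Val — synonymous.
Codon 4: CCG Pro / CCC Pro — synonymous.
Codon 5: UUU Phe / GUG Val — nonsynonymous.
Codon 6: UUC Phe / UUU Phe — synonymous.
Codon 7: CAU His / CAC His — synonymous.
Codon 8: CCG Pro / CCC Pro — synonymous.
Codon 9: UAU Tyr / GCU Ala — nonsynonymous.
Synonymous differences: 5.

5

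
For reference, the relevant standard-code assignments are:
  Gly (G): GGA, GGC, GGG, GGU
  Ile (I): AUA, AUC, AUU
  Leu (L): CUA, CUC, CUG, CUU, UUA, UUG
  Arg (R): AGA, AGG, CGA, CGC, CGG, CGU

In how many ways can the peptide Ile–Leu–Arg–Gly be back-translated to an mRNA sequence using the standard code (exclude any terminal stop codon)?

432

Ile: 3 codons.
Leu: 6 codons.
Arg: 6 codons.
Gly: 4 codons.
3 × 6 × 6 × 4 = 432.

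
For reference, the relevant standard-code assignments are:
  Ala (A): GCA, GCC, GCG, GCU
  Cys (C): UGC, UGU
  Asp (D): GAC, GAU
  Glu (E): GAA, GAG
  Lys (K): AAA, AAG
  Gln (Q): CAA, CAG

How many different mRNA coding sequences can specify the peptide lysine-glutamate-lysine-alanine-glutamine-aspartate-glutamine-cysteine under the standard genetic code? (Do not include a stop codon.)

Lys: 2 codons.
Glu: 2 codons.
Lys: 2 codons.
Ala: 4 codons.
Gln: 2 codons.
Asp: 2 codons.
Gln: 2 codons.
Cys: 2 codons.
2 × 2 × 2 × 4 × 2 × 2 × 2 × 2 = 512.

512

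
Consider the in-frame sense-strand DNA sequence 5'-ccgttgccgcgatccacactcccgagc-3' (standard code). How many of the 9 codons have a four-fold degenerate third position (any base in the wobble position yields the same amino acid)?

Codon 1 CCG (Pro): third position 4-fold.
Codon 2 TTG (Leu): third position 2-fold.
Codon 3 CCG (Pro): third position 4-fold.
Codon 4 CGA (Arg): third position 4-fold.
Codon 5 TCC (Ser): third position 4-fold.
Codon 6 ACA (Thr): third position 4-fold.
Codon 7 CTC (Leu): third position 4-fold.
Codon 8 CCG (Pro): third position 4-fold.
Codon 9 AGC (Ser): third position 2-fold.
Four-fold degenerate third positions: 7.

7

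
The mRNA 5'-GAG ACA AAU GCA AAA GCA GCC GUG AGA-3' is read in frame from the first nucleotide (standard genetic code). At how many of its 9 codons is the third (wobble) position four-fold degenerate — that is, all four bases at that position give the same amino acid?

Codon 1 GAG (Glu): third position 2-fold.
Codon 2 ACA (Thr): third position 4-fold.
Codon 3 AAU (Asn): third position 2-fold.
Codon 4 GCA (Ala): third position 4-fold.
Codon 5 AAA (Lys): third position 2-fold.
Codon 6 GCA (Ala): third position 4-fold.
Codon 7 GCC (Ala): third position 4-fold.
Codon 8 GUG (Val): third position 4-fold.
Codon 9 AGA (Arg): third position 2-fold.
Four-fold degenerate third positions: 5.

5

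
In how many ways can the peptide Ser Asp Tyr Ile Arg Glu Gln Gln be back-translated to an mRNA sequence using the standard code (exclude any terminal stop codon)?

Ser: 6 codons.
Asp: 2 codons.
Tyr: 2 codons.
Ile: 3 codons.
Arg: 6 codons.
Glu: 2 codons.
Gln: 2 codons.
Gln: 2 codons.
6 × 2 × 2 × 3 × 6 × 2 × 2 × 2 = 3456.

3456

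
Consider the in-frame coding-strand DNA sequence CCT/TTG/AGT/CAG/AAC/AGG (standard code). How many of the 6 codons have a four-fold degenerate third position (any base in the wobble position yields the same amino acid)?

Codon 1 CCT (Pro): third position 4-fold.
Codon 2 TTG (Leu): third position 2-fold.
Codon 3 AGT (Ser): third position 2-fold.
Codon 4 CAG (Gln): third position 2-fold.
Codon 5 AAC (Asn): third position 2-fold.
Codon 6 AGG (Arg): third position 2-fold.
Four-fold degenerate third positions: 1.

1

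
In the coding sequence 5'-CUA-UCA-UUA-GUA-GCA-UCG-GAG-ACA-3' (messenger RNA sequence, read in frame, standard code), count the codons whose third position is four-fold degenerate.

6

Codon 1 CUA (Leu): third position 4-fold.
Codon 2 UCA (Ser): third position 4-fold.
Codon 3 UUA (Leu): third position 2-fold.
Codon 4 GUA (Val): third position 4-fold.
Codon 5 GCA (Ala): third position 4-fold.
Codon 6 UCG (Ser): third position 4-fold.
Codon 7 GAG (Glu): third position 2-fold.
Codon 8 ACA (Thr): third position 4-fold.
Four-fold degenerate third positions: 6.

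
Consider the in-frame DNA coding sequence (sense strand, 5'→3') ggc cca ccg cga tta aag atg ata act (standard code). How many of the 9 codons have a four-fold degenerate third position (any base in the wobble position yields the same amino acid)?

5

Codon 1 GGC (Gly): third position 4-fold.
Codon 2 CCA (Pro): third position 4-fold.
Codon 3 CCG (Pro): third position 4-fold.
Codon 4 CGA (Arg): third position 4-fold.
Codon 5 TTA (Leu): third position 2-fold.
Codon 6 AAG (Lys): third position 2-fold.
Codon 7 ATG (Met): third position 1-fold.
Codon 8 ATA (Ile): third position 3-fold.
Codon 9 ACT (Thr): third position 4-fold.
Four-fold degenerate third positions: 5.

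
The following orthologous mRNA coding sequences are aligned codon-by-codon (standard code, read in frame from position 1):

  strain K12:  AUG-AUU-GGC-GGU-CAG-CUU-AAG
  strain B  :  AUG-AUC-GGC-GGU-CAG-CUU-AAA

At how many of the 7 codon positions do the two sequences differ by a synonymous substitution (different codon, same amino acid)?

Codon 1: AUG Met / AUG Met — identical.
Codon 2: AUU Ile / AUC Ile — synonymous.
Codon 3: GGC Gly / GGC Gly — identical.
Codon 4: GGU Gly / GGU Gly — identical.
Codon 5: CAG Gln / CAG Gln — identical.
Codon 6: CUU Leu / CUU Leu — identical.
Codon 7: AAG Lys / AAA Lys — synonymous.
Synonymous differences: 2.

2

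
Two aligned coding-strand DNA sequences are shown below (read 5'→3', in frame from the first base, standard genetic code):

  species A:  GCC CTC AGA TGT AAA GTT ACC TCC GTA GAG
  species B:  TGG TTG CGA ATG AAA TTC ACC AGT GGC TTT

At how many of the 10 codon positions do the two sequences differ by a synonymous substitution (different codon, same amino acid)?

3

Codon 1: GCC Ala / TGG Trp — nonsynonymous.
Codon 2: CTC Leu / TTG Leu — synonymous.
Codon 3: AGA Arg / CGA Arg — synonymous.
Codon 4: TGT Cys / ATG Met — nonsynonymous.
Codon 5: AAA Lys / AAA Lys — identical.
Codon 6: GTT Val / TTC Phe — nonsynonymous.
Codon 7: ACC Thr / ACC Thr — identical.
Codon 8: TCC Ser / AGT Ser — synonymous.
Codon 9: GTA Val / GGC Gly — nonsynonymous.
Codon 10: GAG Glu / TTT Phe — nonsynonymous.
Synonymous differences: 3.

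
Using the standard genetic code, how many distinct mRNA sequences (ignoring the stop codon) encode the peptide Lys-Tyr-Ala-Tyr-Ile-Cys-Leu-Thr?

Lys: 2 codons.
Tyr: 2 codons.
Ala: 4 codons.
Tyr: 2 codons.
Ile: 3 codons.
Cys: 2 codons.
Leu: 6 codons.
Thr: 4 codons.
2 × 2 × 4 × 2 × 3 × 2 × 6 × 4 = 4608.

4608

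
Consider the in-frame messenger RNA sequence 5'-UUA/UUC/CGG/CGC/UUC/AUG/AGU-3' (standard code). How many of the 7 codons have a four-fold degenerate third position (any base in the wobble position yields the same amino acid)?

Codon 1 UUA (Leu): third position 2-fold.
Codon 2 UUC (Phe): third position 2-fold.
Codon 3 CGG (Arg): third position 4-fold.
Codon 4 CGC (Arg): third position 4-fold.
Codon 5 UUC (Phe): third position 2-fold.
Codon 6 AUG (Met): third position 1-fold.
Codon 7 AGU (Ser): third position 2-fold.
Four-fold degenerate third positions: 2.

2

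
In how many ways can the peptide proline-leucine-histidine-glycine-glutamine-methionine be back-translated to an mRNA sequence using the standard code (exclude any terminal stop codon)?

384

Pro: 4 codons.
Leu: 6 codons.
His: 2 codons.
Gly: 4 codons.
Gln: 2 codons.
Met: 1 codon.
4 × 6 × 2 × 4 × 2 × 1 = 384.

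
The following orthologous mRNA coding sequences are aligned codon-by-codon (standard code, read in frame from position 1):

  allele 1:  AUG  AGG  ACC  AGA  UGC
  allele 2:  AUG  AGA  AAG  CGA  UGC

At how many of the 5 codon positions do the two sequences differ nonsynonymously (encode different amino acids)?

1

Codon 1: AUG Met / AUG Met — identical.
Codon 2: AGG Arg / AGA Arg — synonymous.
Codon 3: ACC Thr / AAG Lys — nonsynonymous.
Codon 4: AGA Arg / CGA Arg — synonymous.
Codon 5: UGC Cys / UGC Cys — identical.
Nonsynonymous differences: 1.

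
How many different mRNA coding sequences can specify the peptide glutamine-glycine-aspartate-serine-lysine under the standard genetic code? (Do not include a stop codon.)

Gln: 2 codons.
Gly: 4 codons.
Asp: 2 codons.
Ser: 6 codons.
Lys: 2 codons.
2 × 4 × 2 × 6 × 2 = 192.

192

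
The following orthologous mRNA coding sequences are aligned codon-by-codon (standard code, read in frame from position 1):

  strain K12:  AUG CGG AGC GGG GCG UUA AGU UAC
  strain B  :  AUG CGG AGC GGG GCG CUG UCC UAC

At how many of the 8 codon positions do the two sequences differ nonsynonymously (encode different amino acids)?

0

Codon 1: AUG Met / AUG Met — identical.
Codon 2: CGG Arg / CGG Arg — identical.
Codon 3: AGC Ser / AGC Ser — identical.
Codon 4: GGG Gly / GGG Gly — identical.
Codon 5: GCG Ala / GCG Ala — identical.
Codon 6: UUA Leu / CUG Leu — synonymous.
Codon 7: AGU Ser / UCC Ser — synonymous.
Codon 8: UAC Tyr / UAC Tyr — identical.
Nonsynonymous differences: 0.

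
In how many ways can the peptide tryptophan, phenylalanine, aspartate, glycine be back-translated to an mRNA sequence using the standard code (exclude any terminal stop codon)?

Trp: 1 codon.
Phe: 2 codons.
Asp: 2 codons.
Gly: 4 codons.
1 × 2 × 2 × 4 = 16.

16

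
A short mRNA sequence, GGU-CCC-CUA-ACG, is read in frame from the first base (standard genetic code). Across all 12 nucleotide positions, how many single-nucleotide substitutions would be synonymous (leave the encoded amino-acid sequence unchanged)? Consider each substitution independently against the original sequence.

13

Codon 1 (GGU, Gly): 3 synonymous substitutions.
Codon 2 (CCC, Pro): 3 synonymous substitutions.
Codon 3 (CUA, Leu): 4 synonymous substitutions.
Codon 4 (ACG, Thr): 3 synonymous substitutions.
Total: 3 + 3 + 4 + 3 = 13.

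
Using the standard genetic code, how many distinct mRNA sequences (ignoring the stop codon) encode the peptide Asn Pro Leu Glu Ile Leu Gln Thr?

13824

Asn: 2 codons.
Pro: 4 codons.
Leu: 6 codons.
Glu: 2 codons.
Ile: 3 codons.
Leu: 6 codons.
Gln: 2 codons.
Thr: 4 codons.
2 × 4 × 6 × 2 × 3 × 6 × 2 × 4 = 13824.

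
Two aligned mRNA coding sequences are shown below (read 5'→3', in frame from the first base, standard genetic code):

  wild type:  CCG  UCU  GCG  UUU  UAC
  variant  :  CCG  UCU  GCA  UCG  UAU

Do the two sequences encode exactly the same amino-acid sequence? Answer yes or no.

Codon 1: CCG Pro / CCG Pro — identical.
Codon 2: UCU Ser / UCU Ser — identical.
Codon 3: GCG Ala / GCA Ala — synonymous.
Codon 4: UUU Phe / UCG Ser — nonsynonymous.
Codon 5: UAC Tyr / UAU Tyr — synonymous.
Nonsynonymous differences: 1 → different protein.

no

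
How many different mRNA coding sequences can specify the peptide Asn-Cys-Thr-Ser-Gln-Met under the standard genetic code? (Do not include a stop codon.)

192

Asn: 2 codons.
Cys: 2 codons.
Thr: 4 codons.
Ser: 6 codons.
Gln: 2 codons.
Met: 1 codon.
2 × 2 × 4 × 6 × 2 × 1 = 192.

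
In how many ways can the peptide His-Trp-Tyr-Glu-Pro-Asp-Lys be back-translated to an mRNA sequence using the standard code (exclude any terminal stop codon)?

His: 2 codons.
Trp: 1 codon.
Tyr: 2 codons.
Glu: 2 codons.
Pro: 4 codons.
Asp: 2 codons.
Lys: 2 codons.
2 × 1 × 2 × 2 × 4 × 2 × 2 = 128.

128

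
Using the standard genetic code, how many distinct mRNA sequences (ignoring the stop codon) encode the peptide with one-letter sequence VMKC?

16

Val: 4 codons.
Met: 1 codon.
Lys: 2 codons.
Cys: 2 codons.
4 × 1 × 2 × 2 = 16.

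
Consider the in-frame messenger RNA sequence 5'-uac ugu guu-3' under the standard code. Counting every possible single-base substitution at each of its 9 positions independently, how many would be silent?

Codon 1 (UAC, Tyr): 1 synonymous substitution.
Codon 2 (UGU, Cys): 1 synonymous substitution.
Codon 3 (GUU, Val): 3 synonymous substitutions.
Total: 1 + 1 + 3 = 5.

5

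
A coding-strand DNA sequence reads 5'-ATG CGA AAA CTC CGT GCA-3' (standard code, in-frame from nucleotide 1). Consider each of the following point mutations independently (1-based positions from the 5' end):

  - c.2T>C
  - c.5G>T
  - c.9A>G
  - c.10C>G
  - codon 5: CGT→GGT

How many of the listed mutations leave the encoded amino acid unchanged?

1

Codon 1: ATG (Met) → ACG (Thr) — missense.
Codon 2: CGA (Arg) → CTA (Leu) — missense.
Codon 3: AAA (Lys) → AAG (Lys) — synonymous.
Codon 4: CTC (Leu) → GTC (Val) — missense.
Codon 5: CGT (Arg) → GGT (Gly) — missense.
Synonymous: 1 of 5.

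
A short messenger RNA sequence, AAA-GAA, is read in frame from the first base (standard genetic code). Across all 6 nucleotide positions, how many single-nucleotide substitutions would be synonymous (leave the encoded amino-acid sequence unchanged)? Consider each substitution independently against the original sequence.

2

Codon 1 (AAA, Lys): 1 synonymous substitution.
Codon 2 (GAA, Glu): 1 synonymous substitution.
Total: 1 + 1 = 2.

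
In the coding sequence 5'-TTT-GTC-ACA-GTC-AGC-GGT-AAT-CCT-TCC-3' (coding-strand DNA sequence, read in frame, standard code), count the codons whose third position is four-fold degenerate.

6

Codon 1 TTT (Phe): third position 2-fold.
Codon 2 GTC (Val): third position 4-fold.
Codon 3 ACA (Thr): third position 4-fold.
Codon 4 GTC (Val): third position 4-fold.
Codon 5 AGC (Ser): third position 2-fold.
Codon 6 GGT (Gly): third position 4-fold.
Codon 7 AAT (Asn): third position 2-fold.
Codon 8 CCT (Pro): third position 4-fold.
Codon 9 TCC (Ser): third position 4-fold.
Four-fold degenerate third positions: 6.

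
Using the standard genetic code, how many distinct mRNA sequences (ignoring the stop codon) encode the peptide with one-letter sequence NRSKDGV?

4608

Asn: 2 codons.
Arg: 6 codons.
Ser: 6 codons.
Lys: 2 codons.
Asp: 2 codons.
Gly: 4 codons.
Val: 4 codons.
2 × 6 × 6 × 2 × 2 × 4 × 4 = 4608.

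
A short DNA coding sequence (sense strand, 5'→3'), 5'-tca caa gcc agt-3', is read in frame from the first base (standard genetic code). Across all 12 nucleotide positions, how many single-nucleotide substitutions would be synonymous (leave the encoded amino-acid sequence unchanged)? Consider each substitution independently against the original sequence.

Codon 1 (TCA, Ser): 3 synonymous substitutions.
Codon 2 (CAA, Gln): 1 synonymous substitution.
Codon 3 (GCC, Ala): 3 synonymous substitutions.
Codon 4 (AGT, Ser): 1 synonymous substitution.
Total: 3 + 1 + 3 + 1 = 8.

8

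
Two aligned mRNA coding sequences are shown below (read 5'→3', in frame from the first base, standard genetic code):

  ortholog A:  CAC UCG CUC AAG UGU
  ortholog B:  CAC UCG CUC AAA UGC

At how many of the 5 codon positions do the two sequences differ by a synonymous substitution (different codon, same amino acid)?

2

Codon 1: CAC His / CAC His — identical.
Codon 2: UCG Ser / UCG Ser — identical.
Codon 3: CUC Leu / CUC Leu — identical.
Codon 4: AAG Lys / AAA Lys — synonymous.
Codon 5: UGU Cys / UGC Cys — synonymous.
Synonymous differences: 2.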